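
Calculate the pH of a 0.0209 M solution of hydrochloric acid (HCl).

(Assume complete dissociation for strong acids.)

[H⁺] = 0.0209 M for strong acid. pH = -log[H⁺] = -log(0.0209)

pH = 1.68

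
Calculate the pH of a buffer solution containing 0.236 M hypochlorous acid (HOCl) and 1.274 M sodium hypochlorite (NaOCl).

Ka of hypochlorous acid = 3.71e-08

pKa = -log(3.71e-08) = 7.43. pH = pKa + log([A⁻]/[HA]) = 7.43 + log(1.274/0.236)

pH = 8.16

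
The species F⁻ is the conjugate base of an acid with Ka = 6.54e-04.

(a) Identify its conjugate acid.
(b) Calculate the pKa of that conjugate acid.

(a) The conjugate acid is formed by adding one H⁺ to F⁻, giving HF. (b) pKa = -log(Ka) = -log(6.54e-04) = 3.18.

Conjugate acid: HF; pK_a = 3.18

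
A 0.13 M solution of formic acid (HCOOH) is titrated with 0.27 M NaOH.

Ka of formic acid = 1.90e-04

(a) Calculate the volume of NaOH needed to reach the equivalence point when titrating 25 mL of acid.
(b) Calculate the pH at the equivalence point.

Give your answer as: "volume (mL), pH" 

moles acid = 0.13 × 25/1000 = 0.00325 mol; V_base = moles/0.27 × 1000 = 12.0 mL. At equivalence only the conjugate base is present: [A⁻] = 0.00325/0.037 = 8.7750e-02 M. Kb = Kw/Ka = 5.26e-11; [OH⁻] = √(Kb × [A⁻]) = 2.1491e-06; pOH = 5.67; pH = 14 - pOH = 8.33.

V = 12.0 mL, pH = 8.33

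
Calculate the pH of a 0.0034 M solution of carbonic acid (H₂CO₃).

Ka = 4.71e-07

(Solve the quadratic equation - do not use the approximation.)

x² + Ka×x - Ka×C = 0. Using quadratic formula: [H⁺] = 3.9783e-05

pH = 4.40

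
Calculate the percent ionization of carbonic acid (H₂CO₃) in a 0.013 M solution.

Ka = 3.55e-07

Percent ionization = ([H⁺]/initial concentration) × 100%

Using Ka equilibrium: x² + Ka×x - Ka×C = 0. Solving: [H⁺] = 6.7757e-05. Percent = (6.7757e-05/0.013) × 100

Percent ionization = 0.521%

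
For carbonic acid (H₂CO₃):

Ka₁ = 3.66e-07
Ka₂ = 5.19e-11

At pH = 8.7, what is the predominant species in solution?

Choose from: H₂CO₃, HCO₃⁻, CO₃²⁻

pKa₁ = 6.44, pKa₂ = 10.28. For a polyprotic acid the predominant species crosses at each pKa: below pKa_n the protonated form dominates, above it the deprotonated form does. At pH = 8.7, the predominant species is HCO₃⁻.

HCO₃⁻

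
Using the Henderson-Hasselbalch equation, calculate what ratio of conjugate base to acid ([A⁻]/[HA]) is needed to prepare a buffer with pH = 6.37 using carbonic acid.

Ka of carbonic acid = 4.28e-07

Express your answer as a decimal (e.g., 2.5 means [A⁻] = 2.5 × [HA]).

pKa = -log(4.28e-07) = 6.3686. pH = pKa + log([A⁻]/[HA]), so log([A⁻]/[HA]) = pH − pKa = 6.37 − 6.3686 = 0.0014. [A⁻]/[HA] = 10^(0.0014) = 1.00

[A⁻]/[HA] = 1.00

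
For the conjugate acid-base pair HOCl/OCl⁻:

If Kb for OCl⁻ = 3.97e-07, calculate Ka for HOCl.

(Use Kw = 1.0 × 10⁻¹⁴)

For a conjugate pair Ka × Kb = Kw, so Ka = Kw/Kb = 1.0 × 10⁻¹⁴ / 3.97e-07 = 2.52e-08.

K_a = 2.52e-08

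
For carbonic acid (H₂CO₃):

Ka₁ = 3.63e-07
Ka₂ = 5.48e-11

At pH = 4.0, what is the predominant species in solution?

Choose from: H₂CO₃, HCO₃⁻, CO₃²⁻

pKa₁ = 6.44, pKa₂ = 10.26. For a polyprotic acid the predominant species crosses at each pKa: below pKa_n the protonated form dominates, above it the deprotonated form does. At pH = 4.0, the predominant species is H₂CO₃.

H₂CO₃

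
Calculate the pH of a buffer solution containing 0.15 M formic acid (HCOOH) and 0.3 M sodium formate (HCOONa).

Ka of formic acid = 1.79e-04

pKa = -log(1.79e-04) = 3.75. pH = pKa + log([A⁻]/[HA]) = 3.75 + log(0.3/0.15)

pH = 4.05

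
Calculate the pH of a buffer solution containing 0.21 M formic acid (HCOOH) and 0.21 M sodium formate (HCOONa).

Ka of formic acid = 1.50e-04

pKa = -log(1.50e-04) = 3.82. pH = pKa + log([A⁻]/[HA]) = 3.82 + log(0.21/0.21)

pH = 3.82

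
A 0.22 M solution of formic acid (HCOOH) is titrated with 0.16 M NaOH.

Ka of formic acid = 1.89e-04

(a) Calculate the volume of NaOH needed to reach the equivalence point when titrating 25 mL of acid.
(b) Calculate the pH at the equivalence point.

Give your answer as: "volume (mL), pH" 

moles acid = 0.22 × 25/1000 = 0.0055 mol; V_base = moles/0.16 × 1000 = 34.4 mL. At equivalence only the conjugate base is present: [A⁻] = 0.0055/0.059 = 9.2632e-02 M. Kb = Kw/Ka = 5.29e-11; [OH⁻] = √(Kb × [A⁻]) = 2.2139e-06; pOH = 5.65; pH = 14 - pOH = 8.35.

V = 34.4 mL, pH = 8.35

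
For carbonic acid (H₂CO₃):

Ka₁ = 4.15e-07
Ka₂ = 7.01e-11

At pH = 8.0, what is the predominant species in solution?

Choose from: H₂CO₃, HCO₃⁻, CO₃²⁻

pKa₁ = 6.38, pKa₂ = 10.15. For a polyprotic acid the predominant species crosses at each pKa: below pKa_n the protonated form dominates, above it the deprotonated form does. At pH = 8.0, the predominant species is HCO₃⁻.

HCO₃⁻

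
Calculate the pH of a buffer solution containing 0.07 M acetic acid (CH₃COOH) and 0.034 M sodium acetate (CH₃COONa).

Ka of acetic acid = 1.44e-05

pKa = -log(1.44e-05) = 4.84. pH = pKa + log([A⁻]/[HA]) = 4.84 + log(0.034/0.07)

pH = 4.53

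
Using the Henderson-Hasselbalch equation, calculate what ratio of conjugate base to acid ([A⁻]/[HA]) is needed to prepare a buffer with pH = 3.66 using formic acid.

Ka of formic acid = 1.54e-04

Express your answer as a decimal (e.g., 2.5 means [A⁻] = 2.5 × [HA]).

pKa = -log(1.54e-04) = 3.8125. pH = pKa + log([A⁻]/[HA]), so log([A⁻]/[HA]) = pH − pKa = 3.66 − 3.8125 = -0.1525. [A⁻]/[HA] = 10^(-0.1525) = 0.704

[A⁻]/[HA] = 0.704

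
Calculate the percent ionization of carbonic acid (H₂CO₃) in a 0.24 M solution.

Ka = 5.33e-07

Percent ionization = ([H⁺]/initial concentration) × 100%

Using Ka equilibrium: x² + Ka×x - Ka×C = 0. Solving: [H⁺] = 3.5739e-04. Percent = (3.5739e-04/0.24) × 100

Percent ionization = 0.149%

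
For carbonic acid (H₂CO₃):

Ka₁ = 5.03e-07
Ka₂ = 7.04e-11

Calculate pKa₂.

pKa₂ = -log(Ka₂) = -log(7.04e-11) = 10.15.

pK_{a2} = 10.15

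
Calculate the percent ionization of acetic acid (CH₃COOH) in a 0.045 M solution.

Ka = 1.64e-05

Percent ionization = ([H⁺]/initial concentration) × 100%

Using Ka equilibrium: x² + Ka×x - Ka×C = 0. Solving: [H⁺] = 8.5091e-04. Percent = (8.5091e-04/0.045) × 100

Percent ionization = 1.89%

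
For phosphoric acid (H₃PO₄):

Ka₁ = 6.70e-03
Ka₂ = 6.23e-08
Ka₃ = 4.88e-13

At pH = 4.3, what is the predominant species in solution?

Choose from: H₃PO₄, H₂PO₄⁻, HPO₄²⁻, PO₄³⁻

pKa₁ = 2.17, pKa₂ = 7.21, pKa₃ = 12.31. For a polyprotic acid the predominant species crosses at each pKa: below pKa_n the protonated form dominates, above it the deprotonated form does. At pH = 4.3, the predominant species is H₂PO₄⁻.

H₂PO₄⁻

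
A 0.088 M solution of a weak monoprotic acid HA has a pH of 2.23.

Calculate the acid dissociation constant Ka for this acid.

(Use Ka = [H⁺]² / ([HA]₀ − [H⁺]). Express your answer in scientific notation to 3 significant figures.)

[H⁺] = 10^(−pH) = 10^(−2.23) = 5.888e-03 M. For HA ⇌ H⁺ + A⁻, Ka = [H⁺][A⁻]/[HA] = [H⁺]² / ([HA]₀ − [H⁺]) = (5.888e-03)² / (0.088 − 5.888e-03) = 4.22e-04.

K_a = 4.22e-04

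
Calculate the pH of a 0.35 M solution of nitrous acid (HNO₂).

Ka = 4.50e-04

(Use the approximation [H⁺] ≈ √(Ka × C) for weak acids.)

[H⁺] = √(Ka × C) = √(4.50e-04 × 0.35) = 1.2550e-02. pH = -log(1.2550e-02)

pH = 1.90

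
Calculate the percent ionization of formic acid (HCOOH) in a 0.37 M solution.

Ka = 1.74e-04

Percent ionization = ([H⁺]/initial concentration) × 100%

Using Ka equilibrium: x² + Ka×x - Ka×C = 0. Solving: [H⁺] = 7.9372e-03. Percent = (7.9372e-03/0.37) × 100

Percent ionization = 2.15%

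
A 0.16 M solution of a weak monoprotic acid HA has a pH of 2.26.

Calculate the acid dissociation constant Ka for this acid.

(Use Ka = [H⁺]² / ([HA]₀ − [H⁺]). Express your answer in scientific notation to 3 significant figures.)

[H⁺] = 10^(−pH) = 10^(−2.26) = 5.495e-03 M. For HA ⇌ H⁺ + A⁻, Ka = [H⁺][A⁻]/[HA] = [H⁺]² / ([HA]₀ − [H⁺]) = (5.495e-03)² / (0.16 − 5.495e-03) = 1.95e-04.

K_a = 1.95e-04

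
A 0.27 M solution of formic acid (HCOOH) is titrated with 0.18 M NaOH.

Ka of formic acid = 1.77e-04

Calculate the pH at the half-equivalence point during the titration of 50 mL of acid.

At half-equivalence [HA] = [A⁻], so Henderson-Hasselbalch gives pH = pKa = -log(1.77e-04) = 3.75.

pH = pKa = 3.75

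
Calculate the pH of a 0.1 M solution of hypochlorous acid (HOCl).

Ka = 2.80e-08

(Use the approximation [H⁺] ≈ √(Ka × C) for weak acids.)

[H⁺] = √(Ka × C) = √(2.80e-08 × 0.1) = 5.2915e-05. pH = -log(5.2915e-05)

pH = 4.28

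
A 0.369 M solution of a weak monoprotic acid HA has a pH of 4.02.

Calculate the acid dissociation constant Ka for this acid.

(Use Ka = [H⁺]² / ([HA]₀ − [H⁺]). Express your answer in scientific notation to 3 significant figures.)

[H⁺] = 10^(−pH) = 10^(−4.02) = 9.550e-05 M. For HA ⇌ H⁺ + A⁻, Ka = [H⁺][A⁻]/[HA] = [H⁺]² / ([HA]₀ − [H⁺]) = (9.550e-05)² / (0.369 − 9.550e-05) = 2.47e-08.

K_a = 2.47e-08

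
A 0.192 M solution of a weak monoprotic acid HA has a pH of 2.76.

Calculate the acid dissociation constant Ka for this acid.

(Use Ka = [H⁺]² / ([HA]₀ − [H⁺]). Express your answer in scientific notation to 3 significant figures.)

[H⁺] = 10^(−pH) = 10^(−2.76) = 1.738e-03 M. For HA ⇌ H⁺ + A⁻, Ka = [H⁺][A⁻]/[HA] = [H⁺]² / ([HA]₀ − [H⁺]) = (1.738e-03)² / (0.192 − 1.738e-03) = 1.59e-05.

K_a = 1.59e-05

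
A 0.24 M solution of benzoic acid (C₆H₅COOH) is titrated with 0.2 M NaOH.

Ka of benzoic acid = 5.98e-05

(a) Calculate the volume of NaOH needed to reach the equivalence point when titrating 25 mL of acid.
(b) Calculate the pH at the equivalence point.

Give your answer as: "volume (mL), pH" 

moles acid = 0.24 × 25/1000 = 0.006 mol; V_base = moles/0.2 × 1000 = 30.0 mL. At equivalence only the conjugate base is present: [A⁻] = 0.006/0.055 = 1.0909e-01 M. Kb = Kw/Ka = 1.67e-10; [OH⁻] = √(Kb × [A⁻]) = 4.2711e-06; pOH = 5.37; pH = 14 - pOH = 8.63.

V = 30.0 mL, pH = 8.63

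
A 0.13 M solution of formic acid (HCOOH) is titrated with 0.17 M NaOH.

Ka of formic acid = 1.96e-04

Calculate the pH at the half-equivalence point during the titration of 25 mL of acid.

At half-equivalence [HA] = [A⁻], so Henderson-Hasselbalch gives pH = pKa = -log(1.96e-04) = 3.71.

pH = pKa = 3.71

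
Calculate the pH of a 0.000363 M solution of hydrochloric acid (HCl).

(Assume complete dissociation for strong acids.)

[H⁺] = 0.000363 M for strong acid. pH = -log[H⁺] = -log(0.000363)

pH = 3.44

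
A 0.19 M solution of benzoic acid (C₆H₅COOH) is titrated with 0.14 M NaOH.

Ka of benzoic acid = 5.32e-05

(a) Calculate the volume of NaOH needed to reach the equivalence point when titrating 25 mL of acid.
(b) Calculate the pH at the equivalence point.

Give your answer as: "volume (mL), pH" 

moles acid = 0.19 × 25/1000 = 0.00475 mol; V_base = moles/0.14 × 1000 = 33.9 mL. At equivalence only the conjugate base is present: [A⁻] = 0.00475/0.059 = 8.0606e-02 M. Kb = Kw/Ka = 1.88e-10; [OH⁻] = √(Kb × [A⁻]) = 3.8925e-06; pOH = 5.41; pH = 14 - pOH = 8.59.

V = 33.9 mL, pH = 8.59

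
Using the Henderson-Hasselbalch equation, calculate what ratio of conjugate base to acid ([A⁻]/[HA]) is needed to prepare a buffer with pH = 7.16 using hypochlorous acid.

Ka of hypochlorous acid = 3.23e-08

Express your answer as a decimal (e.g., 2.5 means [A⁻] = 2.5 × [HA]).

pKa = -log(3.23e-08) = 7.4908. pH = pKa + log([A⁻]/[HA]), so log([A⁻]/[HA]) = pH − pKa = 7.16 − 7.4908 = -0.3308. [A⁻]/[HA] = 10^(-0.3308) = 0.467

[A⁻]/[HA] = 0.467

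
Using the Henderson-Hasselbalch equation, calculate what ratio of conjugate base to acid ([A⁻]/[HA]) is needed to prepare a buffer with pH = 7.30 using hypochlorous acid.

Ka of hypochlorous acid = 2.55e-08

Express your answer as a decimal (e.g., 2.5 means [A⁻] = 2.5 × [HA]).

pKa = -log(2.55e-08) = 7.5935. pH = pKa + log([A⁻]/[HA]), so log([A⁻]/[HA]) = pH − pKa = 7.30 − 7.5935 = -0.2935. [A⁻]/[HA] = 10^(-0.2935) = 0.509

[A⁻]/[HA] = 0.509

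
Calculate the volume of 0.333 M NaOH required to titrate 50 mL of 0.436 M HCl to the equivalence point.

At equivalence: moles acid = moles base. moles HCl = 0.436 × 50/1000 = 0.0218 mol. V_base = moles / 0.333 × 1000 = 65.5 mL.

V_{base} = 65.5 mL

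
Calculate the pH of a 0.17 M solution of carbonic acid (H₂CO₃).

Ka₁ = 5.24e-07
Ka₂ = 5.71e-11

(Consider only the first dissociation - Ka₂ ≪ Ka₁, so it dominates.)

First dissociation dominates. From Ka₁ = [H⁺][HA⁻]/[H₂A], x² + Ka₁·x − Ka₁·C = 0 with C = 0.17 M and Ka₁ = 5.24e-07. Solving: [H⁺] = (−Ka₁ + √(Ka₁² + 4·Ka₁·C)) / 2 = 2.9820e-04 M. pH = -log(2.9820e-04) = 3.53.

pH = 3.53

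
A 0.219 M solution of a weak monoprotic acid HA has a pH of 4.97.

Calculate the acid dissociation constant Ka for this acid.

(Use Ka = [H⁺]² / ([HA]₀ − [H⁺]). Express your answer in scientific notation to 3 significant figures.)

[H⁺] = 10^(−pH) = 10^(−4.97) = 1.072e-05 M. For HA ⇌ H⁺ + A⁻, Ka = [H⁺][A⁻]/[HA] = [H⁺]² / ([HA]₀ − [H⁺]) = (1.072e-05)² / (0.219 − 1.072e-05) = 5.24e-10.

K_a = 5.24e-10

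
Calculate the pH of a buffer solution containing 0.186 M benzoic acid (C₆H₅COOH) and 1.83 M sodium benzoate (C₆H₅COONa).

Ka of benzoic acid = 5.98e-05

pKa = -log(5.98e-05) = 4.22. pH = pKa + log([A⁻]/[HA]) = 4.22 + log(1.83/0.186)

pH = 5.22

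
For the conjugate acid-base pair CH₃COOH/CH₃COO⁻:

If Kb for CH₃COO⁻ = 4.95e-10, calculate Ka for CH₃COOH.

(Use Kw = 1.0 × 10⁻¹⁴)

For a conjugate pair Ka × Kb = Kw, so Ka = Kw/Kb = 1.0 × 10⁻¹⁴ / 4.95e-10 = 2.02e-05.

K_a = 2.02e-05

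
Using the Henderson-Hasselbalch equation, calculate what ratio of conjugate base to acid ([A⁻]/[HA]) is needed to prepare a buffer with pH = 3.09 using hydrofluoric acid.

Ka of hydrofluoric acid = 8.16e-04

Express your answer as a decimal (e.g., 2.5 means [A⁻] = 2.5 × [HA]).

pKa = -log(8.16e-04) = 3.0883. pH = pKa + log([A⁻]/[HA]), so log([A⁻]/[HA]) = pH − pKa = 3.09 − 3.0883 = 0.0017. [A⁻]/[HA] = 10^(0.0017) = 1.00

[A⁻]/[HA] = 1.00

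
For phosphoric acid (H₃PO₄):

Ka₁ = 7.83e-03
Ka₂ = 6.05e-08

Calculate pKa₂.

pKa₂ = -log(Ka₂) = -log(6.05e-08) = 7.22.

pK_{a2} = 7.22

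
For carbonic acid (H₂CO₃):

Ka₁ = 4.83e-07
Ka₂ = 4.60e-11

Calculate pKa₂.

pKa₂ = -log(Ka₂) = -log(4.60e-11) = 10.34.

pK_{a2} = 10.34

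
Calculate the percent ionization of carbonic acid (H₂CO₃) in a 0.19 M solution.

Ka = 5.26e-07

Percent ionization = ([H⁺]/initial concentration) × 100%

Using Ka equilibrium: x² + Ka×x - Ka×C = 0. Solving: [H⁺] = 3.1587e-04. Percent = (3.1587e-04/0.19) × 100

Percent ionization = 0.166%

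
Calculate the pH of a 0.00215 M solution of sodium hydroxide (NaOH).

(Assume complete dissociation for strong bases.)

[OH⁻] = 0.00215 M for strong base. pOH = -log[OH⁻] = 2.67, pH = 14 - pOH

pH = 11.33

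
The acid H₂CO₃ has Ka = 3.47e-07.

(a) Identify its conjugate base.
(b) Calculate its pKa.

(a) The conjugate base is formed by removing one H⁺ from H₂CO₃, giving HCO₃⁻. (b) pKa = -log(Ka) = -log(3.47e-07) = 6.46.

Conjugate base: HCO₃⁻; pK_a = 6.46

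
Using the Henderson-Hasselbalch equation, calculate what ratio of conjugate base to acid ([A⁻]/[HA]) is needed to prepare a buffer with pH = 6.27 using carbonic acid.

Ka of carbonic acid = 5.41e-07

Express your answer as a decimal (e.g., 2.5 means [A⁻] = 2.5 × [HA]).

pKa = -log(5.41e-07) = 6.2668. pH = pKa + log([A⁻]/[HA]), so log([A⁻]/[HA]) = pH − pKa = 6.27 − 6.2668 = 0.0032. [A⁻]/[HA] = 10^(0.0032) = 1.01

[A⁻]/[HA] = 1.01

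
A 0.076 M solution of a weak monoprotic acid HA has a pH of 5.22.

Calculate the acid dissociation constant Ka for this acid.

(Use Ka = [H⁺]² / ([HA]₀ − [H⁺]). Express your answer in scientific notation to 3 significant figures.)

[H⁺] = 10^(−pH) = 10^(−5.22) = 6.026e-06 M. For HA ⇌ H⁺ + A⁻, Ka = [H⁺][A⁻]/[HA] = [H⁺]² / ([HA]₀ − [H⁺]) = (6.026e-06)² / (0.076 − 6.026e-06) = 4.78e-10.

K_a = 4.78e-10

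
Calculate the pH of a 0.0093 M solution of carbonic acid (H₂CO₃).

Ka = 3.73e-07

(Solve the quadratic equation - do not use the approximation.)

x² + Ka×x - Ka×C = 0. Using quadratic formula: [H⁺] = 5.8711e-05

pH = 4.23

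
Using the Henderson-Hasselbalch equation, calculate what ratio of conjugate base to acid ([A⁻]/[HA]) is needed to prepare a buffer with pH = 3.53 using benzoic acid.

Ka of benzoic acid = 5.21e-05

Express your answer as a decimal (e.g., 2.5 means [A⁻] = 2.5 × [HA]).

pKa = -log(5.21e-05) = 4.2832. pH = pKa + log([A⁻]/[HA]), so log([A⁻]/[HA]) = pH − pKa = 3.53 − 4.2832 = -0.7532. [A⁻]/[HA] = 10^(-0.7532) = 0.177

[A⁻]/[HA] = 0.177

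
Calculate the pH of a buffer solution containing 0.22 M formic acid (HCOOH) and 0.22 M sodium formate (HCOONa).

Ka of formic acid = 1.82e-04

pKa = -log(1.82e-04) = 3.74. pH = pKa + log([A⁻]/[HA]) = 3.74 + log(0.22/0.22)

pH = 3.74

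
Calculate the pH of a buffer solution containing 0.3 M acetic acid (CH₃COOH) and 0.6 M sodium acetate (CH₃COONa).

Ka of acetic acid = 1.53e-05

pKa = -log(1.53e-05) = 4.82. pH = pKa + log([A⁻]/[HA]) = 4.82 + log(0.6/0.3)

pH = 5.12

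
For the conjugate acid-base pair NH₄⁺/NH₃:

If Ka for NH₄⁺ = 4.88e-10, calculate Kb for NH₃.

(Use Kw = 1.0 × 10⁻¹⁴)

For a conjugate pair Ka × Kb = Kw, so Kb = Kw/Ka = 1.0 × 10⁻¹⁴ / 4.88e-10 = 2.05e-05.

K_b = 2.05e-05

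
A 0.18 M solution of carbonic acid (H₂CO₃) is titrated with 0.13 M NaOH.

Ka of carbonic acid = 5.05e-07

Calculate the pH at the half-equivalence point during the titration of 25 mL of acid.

At half-equivalence [HA] = [A⁻], so Henderson-Hasselbalch gives pH = pKa = -log(5.05e-07) = 6.30.

pH = pKa = 6.30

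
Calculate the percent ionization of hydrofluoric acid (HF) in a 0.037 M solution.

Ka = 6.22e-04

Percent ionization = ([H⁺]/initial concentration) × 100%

Using Ka equilibrium: x² + Ka×x - Ka×C = 0. Solving: [H⁺] = 4.4964e-03. Percent = (4.4964e-03/0.037) × 100

Percent ionization = 12.2%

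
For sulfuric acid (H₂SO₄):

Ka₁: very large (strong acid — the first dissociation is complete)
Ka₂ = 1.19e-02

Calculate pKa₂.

pKa₂ = -log(Ka₂) = -log(1.19e-02) = 1.92.

pK_{a2} = 1.92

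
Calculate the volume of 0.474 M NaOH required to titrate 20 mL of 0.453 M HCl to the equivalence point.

At equivalence: moles acid = moles base. moles HCl = 0.453 × 20/1000 = 0.00906 mol. V_base = moles / 0.474 × 1000 = 19.1 mL.

V_{base} = 19.1 mL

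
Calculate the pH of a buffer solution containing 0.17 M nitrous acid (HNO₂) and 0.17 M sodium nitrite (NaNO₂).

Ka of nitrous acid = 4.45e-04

pKa = -log(4.45e-04) = 3.35. pH = pKa + log([A⁻]/[HA]) = 3.35 + log(0.17/0.17)

pH = 3.35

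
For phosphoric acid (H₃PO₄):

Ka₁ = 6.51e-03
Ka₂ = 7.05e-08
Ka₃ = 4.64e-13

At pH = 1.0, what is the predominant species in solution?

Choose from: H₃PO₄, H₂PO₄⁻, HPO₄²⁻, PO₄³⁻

pKa₁ = 2.19, pKa₂ = 7.15, pKa₃ = 12.33. For a polyprotic acid the predominant species crosses at each pKa: below pKa_n the protonated form dominates, above it the deprotonated form does. At pH = 1.0, the predominant species is H₃PO₄.

H₃PO₄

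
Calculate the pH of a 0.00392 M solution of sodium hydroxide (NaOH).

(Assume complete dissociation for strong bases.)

[OH⁻] = 0.00392 M for strong base. pOH = -log[OH⁻] = 2.41, pH = 14 - pOH

pH = 11.59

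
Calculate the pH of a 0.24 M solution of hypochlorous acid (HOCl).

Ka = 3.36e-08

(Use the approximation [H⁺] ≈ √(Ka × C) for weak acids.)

[H⁺] = √(Ka × C) = √(3.36e-08 × 0.24) = 8.9800e-05. pH = -log(8.9800e-05)

pH = 4.05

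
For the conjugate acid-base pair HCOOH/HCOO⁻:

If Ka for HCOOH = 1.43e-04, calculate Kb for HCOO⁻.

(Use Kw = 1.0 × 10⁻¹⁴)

For a conjugate pair Ka × Kb = Kw, so Kb = Kw/Ka = 1.0 × 10⁻¹⁴ / 1.43e-04 = 6.99e-11.

K_b = 6.99e-11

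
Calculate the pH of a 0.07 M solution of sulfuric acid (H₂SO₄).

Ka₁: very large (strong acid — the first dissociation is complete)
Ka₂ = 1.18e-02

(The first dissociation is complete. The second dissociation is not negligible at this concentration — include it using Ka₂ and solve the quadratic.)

First dissociation is complete: [H⁺]₀ = [HSO₄⁻]₀ = C = 0.07 M. Second dissociation HSO₄⁻ ⇌ H⁺ + SO₄²⁻: let x = [SO₄²⁻]. Ka₂ = (C + x)·x / (C − x) = 1.18e-02 → x² + (C + Ka₂)·x − Ka₂·C = 0 → x² + 0.08180·x − 8.260e-04 = 0. x = (−0.08180 + √(0.08180² + 4 × 8.260e-04)) / 2 = 9.0881e-03 M. [H⁺] = C + x = 0.07 + 9.0881e-03 = 7.9088e-02 M. pH = -log(7.9088e-02) = 1.10.

pH = 1.10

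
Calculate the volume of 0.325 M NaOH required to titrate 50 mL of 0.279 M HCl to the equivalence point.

At equivalence: moles acid = moles base. moles HCl = 0.279 × 50/1000 = 0.01395 mol. V_base = moles / 0.325 × 1000 = 42.9 mL.

V_{base} = 42.9 mL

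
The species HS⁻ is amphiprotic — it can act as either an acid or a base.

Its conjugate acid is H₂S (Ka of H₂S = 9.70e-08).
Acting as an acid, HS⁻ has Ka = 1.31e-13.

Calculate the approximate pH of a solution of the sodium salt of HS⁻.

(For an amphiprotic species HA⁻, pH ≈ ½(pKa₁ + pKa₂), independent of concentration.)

pKa₁ = -log(9.70e-08) = 7.01; pKa₂ = -log(1.31e-13) = 12.88. For an amphiprotic species, pH ≈ ½(pKa₁ + pKa₂) = ½(7.01 + 12.88) = 9.95.

pH = 9.95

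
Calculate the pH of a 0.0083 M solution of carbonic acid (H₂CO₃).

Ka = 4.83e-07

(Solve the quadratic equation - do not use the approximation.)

x² + Ka×x - Ka×C = 0. Using quadratic formula: [H⁺] = 6.3075e-05

pH = 4.20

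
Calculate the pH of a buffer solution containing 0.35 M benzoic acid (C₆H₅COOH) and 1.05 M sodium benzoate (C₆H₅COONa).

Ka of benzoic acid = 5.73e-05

pKa = -log(5.73e-05) = 4.24. pH = pKa + log([A⁻]/[HA]) = 4.24 + log(1.05/0.35)

pH = 4.72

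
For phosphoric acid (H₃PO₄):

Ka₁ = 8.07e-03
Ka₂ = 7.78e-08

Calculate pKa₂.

pKa₂ = -log(Ka₂) = -log(7.78e-08) = 7.11.

pK_{a2} = 7.11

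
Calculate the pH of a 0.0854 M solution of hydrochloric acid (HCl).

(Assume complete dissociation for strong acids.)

[H⁺] = 0.0854 M for strong acid. pH = -log[H⁺] = -log(0.0854)

pH = 1.07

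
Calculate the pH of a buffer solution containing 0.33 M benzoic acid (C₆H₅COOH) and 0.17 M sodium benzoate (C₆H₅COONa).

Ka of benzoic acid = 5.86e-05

pKa = -log(5.86e-05) = 4.23. pH = pKa + log([A⁻]/[HA]) = 4.23 + log(0.17/0.33)

pH = 3.94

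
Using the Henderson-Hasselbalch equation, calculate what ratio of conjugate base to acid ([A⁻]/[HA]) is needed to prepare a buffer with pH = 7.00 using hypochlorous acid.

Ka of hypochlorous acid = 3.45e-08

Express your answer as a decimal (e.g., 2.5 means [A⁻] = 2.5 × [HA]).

pKa = -log(3.45e-08) = 7.4622. pH = pKa + log([A⁻]/[HA]), so log([A⁻]/[HA]) = pH − pKa = 7.00 − 7.4622 = -0.4622. [A⁻]/[HA] = 10^(-0.4622) = 0.345

[A⁻]/[HA] = 0.345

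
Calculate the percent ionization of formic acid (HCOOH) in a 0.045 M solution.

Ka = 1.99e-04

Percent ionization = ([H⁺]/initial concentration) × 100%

Using Ka equilibrium: x² + Ka×x - Ka×C = 0. Solving: [H⁺] = 2.8946e-03. Percent = (2.8946e-03/0.045) × 100

Percent ionization = 6.43%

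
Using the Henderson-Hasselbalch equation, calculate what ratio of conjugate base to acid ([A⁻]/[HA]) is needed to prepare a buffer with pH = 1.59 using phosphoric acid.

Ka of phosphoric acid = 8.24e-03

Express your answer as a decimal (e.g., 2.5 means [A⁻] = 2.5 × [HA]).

pKa = -log(8.24e-03) = 2.0841. pH = pKa + log([A⁻]/[HA]), so log([A⁻]/[HA]) = pH − pKa = 1.59 − 2.0841 = -0.4941. [A⁻]/[HA] = 10^(-0.4941) = 0.321

[A⁻]/[HA] = 0.321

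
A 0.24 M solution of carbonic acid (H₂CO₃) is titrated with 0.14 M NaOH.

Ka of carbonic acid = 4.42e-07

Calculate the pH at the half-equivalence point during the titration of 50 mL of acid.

At half-equivalence [HA] = [A⁻], so Henderson-Hasselbalch gives pH = pKa = -log(4.42e-07) = 6.35.

pH = pKa = 6.35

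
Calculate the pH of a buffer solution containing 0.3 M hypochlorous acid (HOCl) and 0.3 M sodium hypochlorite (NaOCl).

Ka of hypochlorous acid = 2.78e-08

pKa = -log(2.78e-08) = 7.56. pH = pKa + log([A⁻]/[HA]) = 7.56 + log(0.3/0.3)

pH = 7.56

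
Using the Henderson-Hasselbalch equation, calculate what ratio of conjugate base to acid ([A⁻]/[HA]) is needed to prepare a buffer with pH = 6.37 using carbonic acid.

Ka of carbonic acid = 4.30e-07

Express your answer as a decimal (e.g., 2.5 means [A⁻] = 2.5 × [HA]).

pKa = -log(4.30e-07) = 6.3665. pH = pKa + log([A⁻]/[HA]), so log([A⁻]/[HA]) = pH − pKa = 6.37 − 6.3665 = 0.0035. [A⁻]/[HA] = 10^(0.0035) = 1.01

[A⁻]/[HA] = 1.01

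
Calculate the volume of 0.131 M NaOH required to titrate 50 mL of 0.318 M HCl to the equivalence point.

At equivalence: moles acid = moles base. moles HCl = 0.318 × 50/1000 = 0.0159 mol. V_base = moles / 0.131 × 1000 = 121.4 mL.

V_{base} = 121.4 mL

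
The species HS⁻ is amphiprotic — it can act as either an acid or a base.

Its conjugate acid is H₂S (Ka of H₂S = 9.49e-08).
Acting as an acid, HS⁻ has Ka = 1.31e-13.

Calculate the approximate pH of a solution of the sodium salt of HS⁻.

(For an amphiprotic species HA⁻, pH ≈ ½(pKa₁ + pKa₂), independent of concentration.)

pKa₁ = -log(9.49e-08) = 7.02; pKa₂ = -log(1.31e-13) = 12.88. For an amphiprotic species, pH ≈ ½(pKa₁ + pKa₂) = ½(7.02 + 12.88) = 9.95.

pH = 9.95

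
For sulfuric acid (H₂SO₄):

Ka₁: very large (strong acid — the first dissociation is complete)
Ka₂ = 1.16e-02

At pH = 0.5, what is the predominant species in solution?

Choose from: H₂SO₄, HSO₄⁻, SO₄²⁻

The first dissociation is complete, so H₂SO₄ itself is never the predominant species in water; pKa₂ = -log(1.16e-02) = 1.94. For a polyprotic acid the predominant species crosses at each pKa: below pKa_n the protonated form dominates, above it the deprotonated form does. At pH = 0.5, the predominant species is HSO₄⁻.

HSO₄⁻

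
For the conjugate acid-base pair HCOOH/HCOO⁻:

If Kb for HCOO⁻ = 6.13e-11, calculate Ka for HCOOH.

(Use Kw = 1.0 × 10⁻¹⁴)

For a conjugate pair Ka × Kb = Kw, so Ka = Kw/Kb = 1.0 × 10⁻¹⁴ / 6.13e-11 = 1.63e-04.

K_a = 1.63e-04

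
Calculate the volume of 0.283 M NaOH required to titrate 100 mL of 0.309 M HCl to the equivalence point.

At equivalence: moles acid = moles base. moles HCl = 0.309 × 100/1000 = 0.0309 mol. V_base = moles / 0.283 × 1000 = 109.2 mL.

V_{base} = 109.2 mL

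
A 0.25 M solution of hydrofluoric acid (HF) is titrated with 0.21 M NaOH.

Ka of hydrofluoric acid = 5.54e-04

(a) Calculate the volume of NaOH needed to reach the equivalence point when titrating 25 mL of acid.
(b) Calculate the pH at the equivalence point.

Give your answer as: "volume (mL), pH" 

moles acid = 0.25 × 25/1000 = 0.00625 mol; V_base = moles/0.21 × 1000 = 29.8 mL. At equivalence only the conjugate base is present: [A⁻] = 0.00625/0.055 = 1.1413e-01 M. Kb = Kw/Ka = 1.81e-11; [OH⁻] = √(Kb × [A⁻]) = 1.4353e-06; pOH = 5.84; pH = 14 - pOH = 8.16.

V = 29.8 mL, pH = 8.16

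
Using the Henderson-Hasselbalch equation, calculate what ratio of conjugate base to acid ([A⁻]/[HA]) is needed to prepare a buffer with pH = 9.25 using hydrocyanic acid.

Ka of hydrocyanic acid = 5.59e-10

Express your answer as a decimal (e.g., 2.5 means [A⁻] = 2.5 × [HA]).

pKa = -log(5.59e-10) = 9.2526. pH = pKa + log([A⁻]/[HA]), so log([A⁻]/[HA]) = pH − pKa = 9.25 − 9.2526 = -0.0026. [A⁻]/[HA] = 10^(-0.0026) = 0.994

[A⁻]/[HA] = 0.994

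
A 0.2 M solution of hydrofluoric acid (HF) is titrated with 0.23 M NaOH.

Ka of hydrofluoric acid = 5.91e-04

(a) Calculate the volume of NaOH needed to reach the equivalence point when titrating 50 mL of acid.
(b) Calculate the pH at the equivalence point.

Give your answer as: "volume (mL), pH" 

moles acid = 0.2 × 50/1000 = 0.01 mol; V_base = moles/0.23 × 1000 = 43.5 mL. At equivalence only the conjugate base is present: [A⁻] = 0.01/0.093 = 1.0698e-01 M. Kb = Kw/Ka = 1.69e-11; [OH⁻] = √(Kb × [A⁻]) = 1.3454e-06; pOH = 5.87; pH = 14 - pOH = 8.13.

V = 43.5 mL, pH = 8.13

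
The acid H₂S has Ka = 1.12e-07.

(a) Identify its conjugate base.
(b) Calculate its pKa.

(a) The conjugate base is formed by removing one H⁺ from H₂S, giving HS⁻. (b) pKa = -log(Ka) = -log(1.12e-07) = 6.95.

Conjugate base: HS⁻; pK_a = 6.95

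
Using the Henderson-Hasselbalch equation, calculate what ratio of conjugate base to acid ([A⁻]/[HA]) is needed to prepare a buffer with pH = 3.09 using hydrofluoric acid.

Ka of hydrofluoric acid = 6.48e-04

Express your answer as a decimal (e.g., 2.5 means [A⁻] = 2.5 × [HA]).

pKa = -log(6.48e-04) = 3.1884. pH = pKa + log([A⁻]/[HA]), so log([A⁻]/[HA]) = pH − pKa = 3.09 − 3.1884 = -0.0984. [A⁻]/[HA] = 10^(-0.0984) = 0.797

[A⁻]/[HA] = 0.797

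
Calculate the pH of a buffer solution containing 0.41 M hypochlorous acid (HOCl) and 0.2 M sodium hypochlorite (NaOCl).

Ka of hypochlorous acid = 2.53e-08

pKa = -log(2.53e-08) = 7.60. pH = pKa + log([A⁻]/[HA]) = 7.60 + log(0.2/0.41)

pH = 7.29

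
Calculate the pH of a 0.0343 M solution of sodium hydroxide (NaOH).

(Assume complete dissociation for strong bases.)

[OH⁻] = 0.0343 M for strong base. pOH = -log[OH⁻] = 1.46, pH = 14 - pOH

pH = 12.54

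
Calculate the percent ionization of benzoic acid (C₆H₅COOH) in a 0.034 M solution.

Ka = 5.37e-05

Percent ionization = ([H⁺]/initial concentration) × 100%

Using Ka equilibrium: x² + Ka×x - Ka×C = 0. Solving: [H⁺] = 1.3246e-03. Percent = (1.3246e-03/0.034) × 100

Percent ionization = 3.9%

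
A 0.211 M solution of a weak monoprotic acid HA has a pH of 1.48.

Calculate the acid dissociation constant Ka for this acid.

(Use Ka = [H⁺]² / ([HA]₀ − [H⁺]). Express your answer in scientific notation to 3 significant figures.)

[H⁺] = 10^(−pH) = 10^(−1.48) = 3.311e-02 M. For HA ⇌ H⁺ + A⁻, Ka = [H⁺][A⁻]/[HA] = [H⁺]² / ([HA]₀ − [H⁺]) = (3.311e-02)² / (0.211 − 3.311e-02) = 6.16e-03.

K_a = 6.16e-03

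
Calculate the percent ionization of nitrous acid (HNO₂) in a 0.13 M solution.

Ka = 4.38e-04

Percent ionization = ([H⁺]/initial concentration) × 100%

Using Ka equilibrium: x² + Ka×x - Ka×C = 0. Solving: [H⁺] = 7.3300e-03. Percent = (7.3300e-03/0.13) × 100

Percent ionization = 5.64%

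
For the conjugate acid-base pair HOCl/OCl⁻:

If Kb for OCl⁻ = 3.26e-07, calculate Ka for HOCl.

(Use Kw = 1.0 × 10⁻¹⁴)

For a conjugate pair Ka × Kb = Kw, so Ka = Kw/Kb = 1.0 × 10⁻¹⁴ / 3.26e-07 = 3.07e-08.

K_a = 3.07e-08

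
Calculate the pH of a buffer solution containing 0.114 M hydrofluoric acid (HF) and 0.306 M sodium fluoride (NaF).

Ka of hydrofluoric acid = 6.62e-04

pKa = -log(6.62e-04) = 3.18. pH = pKa + log([A⁻]/[HA]) = 3.18 + log(0.306/0.114)

pH = 3.61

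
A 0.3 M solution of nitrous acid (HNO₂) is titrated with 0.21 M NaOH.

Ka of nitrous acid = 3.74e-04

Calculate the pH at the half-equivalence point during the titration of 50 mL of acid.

At half-equivalence [HA] = [A⁻], so Henderson-Hasselbalch gives pH = pKa = -log(3.74e-04) = 3.43.

pH = pKa = 3.43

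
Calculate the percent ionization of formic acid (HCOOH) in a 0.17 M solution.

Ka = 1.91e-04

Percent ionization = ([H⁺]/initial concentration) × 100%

Using Ka equilibrium: x² + Ka×x - Ka×C = 0. Solving: [H⁺] = 5.6035e-03. Percent = (5.6035e-03/0.17) × 100

Percent ionization = 3.3%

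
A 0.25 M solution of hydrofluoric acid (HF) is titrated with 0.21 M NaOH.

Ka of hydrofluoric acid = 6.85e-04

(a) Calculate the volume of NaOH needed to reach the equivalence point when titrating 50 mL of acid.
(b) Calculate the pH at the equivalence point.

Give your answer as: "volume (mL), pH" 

moles acid = 0.25 × 50/1000 = 0.0125 mol; V_base = moles/0.21 × 1000 = 59.5 mL. At equivalence only the conjugate base is present: [A⁻] = 0.0125/0.110 = 1.1413e-01 M. Kb = Kw/Ka = 1.46e-11; [OH⁻] = √(Kb × [A⁻]) = 1.2908e-06; pOH = 5.89; pH = 14 - pOH = 8.11.

V = 59.5 mL, pH = 8.11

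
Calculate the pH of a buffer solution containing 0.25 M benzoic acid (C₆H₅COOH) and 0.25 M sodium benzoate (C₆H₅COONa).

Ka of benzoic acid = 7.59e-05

pKa = -log(7.59e-05) = 4.12. pH = pKa + log([A⁻]/[HA]) = 4.12 + log(0.25/0.25)

pH = 4.12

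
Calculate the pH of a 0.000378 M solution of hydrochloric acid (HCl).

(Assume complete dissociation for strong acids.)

[H⁺] = 0.000378 M for strong acid. pH = -log[H⁺] = -log(0.000378)

pH = 3.42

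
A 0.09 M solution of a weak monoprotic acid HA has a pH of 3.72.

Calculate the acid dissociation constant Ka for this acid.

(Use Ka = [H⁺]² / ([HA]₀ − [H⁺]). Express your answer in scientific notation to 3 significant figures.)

[H⁺] = 10^(−pH) = 10^(−3.72) = 1.905e-04 M. For HA ⇌ H⁺ + A⁻, Ka = [H⁺][A⁻]/[HA] = [H⁺]² / ([HA]₀ − [H⁺]) = (1.905e-04)² / (0.09 − 1.905e-04) = 4.04e-07.

K_a = 4.04e-07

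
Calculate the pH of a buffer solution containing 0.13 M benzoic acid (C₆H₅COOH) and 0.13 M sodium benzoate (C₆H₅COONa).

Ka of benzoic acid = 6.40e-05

pKa = -log(6.40e-05) = 4.19. pH = pKa + log([A⁻]/[HA]) = 4.19 + log(0.13/0.13)

pH = 4.19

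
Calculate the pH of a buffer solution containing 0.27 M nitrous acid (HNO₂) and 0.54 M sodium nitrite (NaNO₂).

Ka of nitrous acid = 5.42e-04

pKa = -log(5.42e-04) = 3.27. pH = pKa + log([A⁻]/[HA]) = 3.27 + log(0.54/0.27)

pH = 3.57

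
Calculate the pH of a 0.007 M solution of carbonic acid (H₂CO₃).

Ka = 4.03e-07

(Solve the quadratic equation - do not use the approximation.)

x² + Ka×x - Ka×C = 0. Using quadratic formula: [H⁺] = 5.2912e-05

pH = 4.28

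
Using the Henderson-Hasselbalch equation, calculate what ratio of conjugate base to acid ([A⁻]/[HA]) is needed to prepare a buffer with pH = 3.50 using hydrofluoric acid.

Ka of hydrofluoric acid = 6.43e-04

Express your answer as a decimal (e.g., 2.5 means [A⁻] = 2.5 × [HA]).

pKa = -log(6.43e-04) = 3.1918. pH = pKa + log([A⁻]/[HA]), so log([A⁻]/[HA]) = pH − pKa = 3.50 − 3.1918 = 0.3082. [A⁻]/[HA] = 10^(0.3082) = 2.03

[A⁻]/[HA] = 2.03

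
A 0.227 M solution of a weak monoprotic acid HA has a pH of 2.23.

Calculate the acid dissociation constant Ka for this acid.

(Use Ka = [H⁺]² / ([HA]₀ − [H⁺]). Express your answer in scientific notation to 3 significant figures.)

[H⁺] = 10^(−pH) = 10^(−2.23) = 5.888e-03 M. For HA ⇌ H⁺ + A⁻, Ka = [H⁺][A⁻]/[HA] = [H⁺]² / ([HA]₀ − [H⁺]) = (5.888e-03)² / (0.227 − 5.888e-03) = 1.57e-04.

K_a = 1.57e-04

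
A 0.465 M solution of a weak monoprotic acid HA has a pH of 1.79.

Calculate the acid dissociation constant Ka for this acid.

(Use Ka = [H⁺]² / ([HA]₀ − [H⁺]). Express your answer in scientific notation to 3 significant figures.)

[H⁺] = 10^(−pH) = 10^(−1.79) = 1.622e-02 M. For HA ⇌ H⁺ + A⁻, Ka = [H⁺][A⁻]/[HA] = [H⁺]² / ([HA]₀ − [H⁺]) = (1.622e-02)² / (0.465 − 1.622e-02) = 5.86e-04.

K_a = 5.86e-04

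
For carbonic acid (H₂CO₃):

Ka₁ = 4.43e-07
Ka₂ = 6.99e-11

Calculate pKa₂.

pKa₂ = -log(Ka₂) = -log(6.99e-11) = 10.16.

pK_{a2} = 10.16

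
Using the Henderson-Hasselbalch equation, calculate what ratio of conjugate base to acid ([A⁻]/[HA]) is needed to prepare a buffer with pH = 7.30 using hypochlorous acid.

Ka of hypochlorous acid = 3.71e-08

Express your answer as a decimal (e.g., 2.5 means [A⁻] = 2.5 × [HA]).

pKa = -log(3.71e-08) = 7.4306. pH = pKa + log([A⁻]/[HA]), so log([A⁻]/[HA]) = pH − pKa = 7.30 − 7.4306 = -0.1306. [A⁻]/[HA] = 10^(-0.1306) = 0.740

[A⁻]/[HA] = 0.740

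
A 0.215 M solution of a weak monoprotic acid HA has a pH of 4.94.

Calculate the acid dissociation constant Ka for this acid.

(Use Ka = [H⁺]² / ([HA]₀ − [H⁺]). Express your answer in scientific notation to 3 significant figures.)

[H⁺] = 10^(−pH) = 10^(−4.94) = 1.148e-05 M. For HA ⇌ H⁺ + A⁻, Ka = [H⁺][A⁻]/[HA] = [H⁺]² / ([HA]₀ − [H⁺]) = (1.148e-05)² / (0.215 − 1.148e-05) = 6.13e-10.

K_a = 6.13e-10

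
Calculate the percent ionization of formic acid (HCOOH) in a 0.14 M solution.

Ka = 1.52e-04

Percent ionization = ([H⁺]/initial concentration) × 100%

Using Ka equilibrium: x² + Ka×x - Ka×C = 0. Solving: [H⁺] = 4.5377e-03. Percent = (4.5377e-03/0.14) × 100

Percent ionization = 3.24%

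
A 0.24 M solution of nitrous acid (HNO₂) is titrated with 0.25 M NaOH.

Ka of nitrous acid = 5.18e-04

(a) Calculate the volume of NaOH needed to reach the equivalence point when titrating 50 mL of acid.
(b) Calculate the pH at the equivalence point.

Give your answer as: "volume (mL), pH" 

moles acid = 0.24 × 50/1000 = 0.012 mol; V_base = moles/0.25 × 1000 = 48.0 mL. At equivalence only the conjugate base is present: [A⁻] = 0.012/0.098 = 1.2245e-01 M. Kb = Kw/Ka = 1.93e-11; [OH⁻] = √(Kb × [A⁻]) = 1.5375e-06; pOH = 5.81; pH = 14 - pOH = 8.19.

V = 48.0 mL, pH = 8.19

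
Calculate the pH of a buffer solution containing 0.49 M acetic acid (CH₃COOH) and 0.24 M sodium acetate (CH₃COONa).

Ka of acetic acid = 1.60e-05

pKa = -log(1.60e-05) = 4.80. pH = pKa + log([A⁻]/[HA]) = 4.80 + log(0.24/0.49)

pH = 4.49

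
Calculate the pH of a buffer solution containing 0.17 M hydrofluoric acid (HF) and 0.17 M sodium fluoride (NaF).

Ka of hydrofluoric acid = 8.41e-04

pKa = -log(8.41e-04) = 3.08. pH = pKa + log([A⁻]/[HA]) = 3.08 + log(0.17/0.17)

pH = 3.08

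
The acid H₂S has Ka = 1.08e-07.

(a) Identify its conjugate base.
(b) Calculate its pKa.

(a) The conjugate base is formed by removing one H⁺ from H₂S, giving HS⁻. (b) pKa = -log(Ka) = -log(1.08e-07) = 6.97.

Conjugate base: HS⁻; pK_a = 6.97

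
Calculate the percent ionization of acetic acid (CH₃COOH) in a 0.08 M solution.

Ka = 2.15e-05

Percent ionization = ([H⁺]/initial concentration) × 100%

Using Ka equilibrium: x² + Ka×x - Ka×C = 0. Solving: [H⁺] = 1.3008e-03. Percent = (1.3008e-03/0.08) × 100

Percent ionization = 1.63%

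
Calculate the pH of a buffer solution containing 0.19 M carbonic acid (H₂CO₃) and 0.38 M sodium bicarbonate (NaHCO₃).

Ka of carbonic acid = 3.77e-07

pKa = -log(3.77e-07) = 6.42. pH = pKa + log([A⁻]/[HA]) = 6.42 + log(0.38/0.19)

pH = 6.72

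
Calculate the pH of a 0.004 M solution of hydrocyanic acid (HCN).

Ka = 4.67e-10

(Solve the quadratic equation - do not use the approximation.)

x² + Ka×x - Ka×C = 0. Using quadratic formula: [H⁺] = 1.3665e-06

pH = 5.86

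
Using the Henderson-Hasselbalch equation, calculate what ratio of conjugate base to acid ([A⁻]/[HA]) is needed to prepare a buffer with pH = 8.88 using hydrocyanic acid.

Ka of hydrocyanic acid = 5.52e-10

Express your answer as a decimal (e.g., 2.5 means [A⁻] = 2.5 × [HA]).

pKa = -log(5.52e-10) = 9.2581. pH = pKa + log([A⁻]/[HA]), so log([A⁻]/[HA]) = pH − pKa = 8.88 − 9.2581 = -0.3781. [A⁻]/[HA] = 10^(-0.3781) = 0.419

[A⁻]/[HA] = 0.419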